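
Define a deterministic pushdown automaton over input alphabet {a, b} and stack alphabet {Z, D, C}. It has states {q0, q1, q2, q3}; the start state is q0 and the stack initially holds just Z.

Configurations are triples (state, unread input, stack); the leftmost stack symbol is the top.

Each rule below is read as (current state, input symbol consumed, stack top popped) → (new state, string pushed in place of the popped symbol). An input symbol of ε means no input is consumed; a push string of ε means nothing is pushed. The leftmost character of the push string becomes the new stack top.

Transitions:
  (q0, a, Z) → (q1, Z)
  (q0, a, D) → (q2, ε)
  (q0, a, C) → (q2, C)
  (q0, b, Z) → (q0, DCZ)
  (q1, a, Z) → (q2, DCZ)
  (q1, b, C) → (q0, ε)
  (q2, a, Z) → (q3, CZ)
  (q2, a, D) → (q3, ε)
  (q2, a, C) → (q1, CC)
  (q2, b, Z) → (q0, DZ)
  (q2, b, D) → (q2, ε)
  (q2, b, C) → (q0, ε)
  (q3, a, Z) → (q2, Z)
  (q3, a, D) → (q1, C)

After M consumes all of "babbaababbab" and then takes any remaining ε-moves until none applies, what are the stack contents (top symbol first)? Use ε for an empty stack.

Z

(q0, babbaababbab, Z)
  read b, top Z: go to q0, push DCZ → (q0, abbaababbab, DCZ)
  read a, top D: go to q2, push ε → (q2, bbaababbab, CZ)
  read b, top C: go to q0, push ε → (q0, baababbab, Z)
  read b, top Z: go to q0, push DCZ → (q0, aababbab, DCZ)
  read a, top D: go to q2, push ε → (q2, ababbab, CZ)
  read a, top C: go to q1, push CC → (q1, babbab, CCZ)
  read b, top C: go to q0, push ε → (q0, abbab, CZ)
  read a, top C: go to q2, push C → (q2, bbab, CZ)
  read b, top C: go to q0, push ε → (q0, bab, Z)
  read b, top Z: go to q0, push DCZ → (q0, ab, DCZ)
  read a, top D: go to q2, push ε → (q2, b, CZ)
  read b, top C: go to q0, push ε → (q0, ε, Z)
All input consumed in state q0 with stack Z.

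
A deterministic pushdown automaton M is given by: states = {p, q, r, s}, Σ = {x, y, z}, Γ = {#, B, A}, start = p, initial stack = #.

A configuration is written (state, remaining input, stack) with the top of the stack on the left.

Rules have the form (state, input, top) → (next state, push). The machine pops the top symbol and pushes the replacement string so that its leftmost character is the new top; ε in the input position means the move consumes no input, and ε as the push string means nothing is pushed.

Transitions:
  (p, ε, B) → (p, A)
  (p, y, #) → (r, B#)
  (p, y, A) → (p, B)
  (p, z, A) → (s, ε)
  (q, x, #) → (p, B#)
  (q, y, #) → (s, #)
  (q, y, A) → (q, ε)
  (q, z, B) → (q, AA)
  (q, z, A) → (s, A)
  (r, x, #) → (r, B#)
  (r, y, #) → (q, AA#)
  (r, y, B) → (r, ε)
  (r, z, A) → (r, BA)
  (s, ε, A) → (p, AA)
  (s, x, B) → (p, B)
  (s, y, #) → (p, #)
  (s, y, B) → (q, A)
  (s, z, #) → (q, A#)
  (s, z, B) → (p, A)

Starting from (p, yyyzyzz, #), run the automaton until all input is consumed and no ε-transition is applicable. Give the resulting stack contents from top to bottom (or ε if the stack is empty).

(p, yyyzyzz, #) ⊢ (r, yyzyzz, B#) ⊢ (r, yzyzz, #) ⊢ (q, zyzz, AA#) ⊢ (s, yzz, AA#) ⊢ (p, yzz, AAA#) ⊢ (p, zz, BAA#) ⊢ (p, zz, AAA#) ⊢ (s, z, AA#) ⊢ (p, z, AAA#) ⊢ (s, ε, AA#) ⊢ (p, ε, AAA#)
All input consumed in state p with stack AAA#.

AAA#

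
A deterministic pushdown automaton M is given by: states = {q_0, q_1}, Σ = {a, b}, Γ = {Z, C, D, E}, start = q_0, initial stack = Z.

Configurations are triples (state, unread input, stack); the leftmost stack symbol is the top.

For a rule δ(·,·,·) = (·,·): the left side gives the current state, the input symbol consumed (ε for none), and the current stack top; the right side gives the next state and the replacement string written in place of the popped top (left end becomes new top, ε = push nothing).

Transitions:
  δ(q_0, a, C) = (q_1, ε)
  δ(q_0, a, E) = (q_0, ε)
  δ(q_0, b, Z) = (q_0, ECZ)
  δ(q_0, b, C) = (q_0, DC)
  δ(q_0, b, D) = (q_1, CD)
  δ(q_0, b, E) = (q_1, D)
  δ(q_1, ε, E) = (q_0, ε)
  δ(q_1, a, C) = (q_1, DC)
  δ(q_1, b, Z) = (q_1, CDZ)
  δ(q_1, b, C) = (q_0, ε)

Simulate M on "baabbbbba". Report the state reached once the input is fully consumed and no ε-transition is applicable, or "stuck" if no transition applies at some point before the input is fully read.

q_1

(q_0, baabbbbba, Z)
  read b, top Z: go to q_0, push ECZ → (q_0, aabbbbba, ECZ)
  read a, top E: go to q_0, push ε → (q_0, abbbbba, CZ)
  read a, top C: go to q_1, push ε → (q_1, bbbbba, Z)
  read b, top Z: go to q_1, push CDZ → (q_1, bbbba, CDZ)
  read b, top C: go to q_0, push ε → (q_0, bbba, DZ)
  read b, top D: go to q_1, push CD → (q_1, bba, CDZ)
  read b, top C: go to q_0, push ε → (q_0, ba, DZ)
  read b, top D: go to q_1, push CD → (q_1, a, CDZ)
  read a, top C: go to q_1, push DC → (q_1, ε, DCDZ)
All input consumed; M is in state q_1.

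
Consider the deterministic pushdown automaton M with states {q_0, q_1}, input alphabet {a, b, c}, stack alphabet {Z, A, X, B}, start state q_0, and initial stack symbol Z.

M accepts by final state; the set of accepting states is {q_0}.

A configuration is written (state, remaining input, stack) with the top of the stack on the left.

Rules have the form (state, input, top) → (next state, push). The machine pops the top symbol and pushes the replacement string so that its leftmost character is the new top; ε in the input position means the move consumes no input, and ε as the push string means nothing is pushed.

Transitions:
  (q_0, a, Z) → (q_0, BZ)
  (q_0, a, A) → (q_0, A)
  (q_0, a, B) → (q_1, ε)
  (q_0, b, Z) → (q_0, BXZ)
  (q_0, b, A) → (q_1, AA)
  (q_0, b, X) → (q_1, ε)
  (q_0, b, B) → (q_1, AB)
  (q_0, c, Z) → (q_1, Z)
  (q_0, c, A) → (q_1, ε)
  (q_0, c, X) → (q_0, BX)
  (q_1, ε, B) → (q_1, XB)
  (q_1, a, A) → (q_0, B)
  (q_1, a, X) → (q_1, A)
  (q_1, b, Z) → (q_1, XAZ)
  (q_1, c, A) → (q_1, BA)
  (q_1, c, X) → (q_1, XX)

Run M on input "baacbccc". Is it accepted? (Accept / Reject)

(q_0, baacbccc, Z)
  read b, top Z: go to q_0, push BXZ → (q_0, aacbccc, BXZ)
  read a, top B: go to q_1, push ε → (q_1, acbccc, XZ)
  read a, top X: go to q_1, push A → (q_1, cbccc, AZ)
  read c, top A: go to q_1, push BA → (q_1, bccc, BAZ)
  ε-move, top B: go to q_1, push XB → (q_1, bccc, XBAZ)
No transition applies at (q_1, bccc, XBAZ); input not fully consumed.

Reject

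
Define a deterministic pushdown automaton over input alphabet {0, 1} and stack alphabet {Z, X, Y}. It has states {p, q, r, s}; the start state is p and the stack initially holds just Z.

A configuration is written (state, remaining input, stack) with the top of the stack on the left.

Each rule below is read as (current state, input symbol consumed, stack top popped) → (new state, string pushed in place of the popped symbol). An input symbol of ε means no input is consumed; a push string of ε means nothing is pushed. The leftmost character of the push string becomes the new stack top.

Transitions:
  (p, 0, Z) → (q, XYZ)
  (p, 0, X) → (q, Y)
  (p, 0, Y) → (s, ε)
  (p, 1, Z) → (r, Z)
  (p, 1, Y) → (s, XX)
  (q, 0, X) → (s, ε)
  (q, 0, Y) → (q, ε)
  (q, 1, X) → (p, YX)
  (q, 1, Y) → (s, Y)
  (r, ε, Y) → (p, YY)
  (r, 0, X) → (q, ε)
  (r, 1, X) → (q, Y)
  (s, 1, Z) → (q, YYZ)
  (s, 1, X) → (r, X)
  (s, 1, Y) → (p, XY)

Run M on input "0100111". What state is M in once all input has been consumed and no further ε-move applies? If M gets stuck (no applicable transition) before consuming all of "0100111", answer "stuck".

(p, 0100111, Z)
  read 0, top Z: go to q, push XYZ → (q, 100111, XYZ)
  read 1, top X: go to p, push YX → (p, 00111, YXYZ)
  read 0, top Y: go to s, push ε → (s, 0111, XYZ)
No transition for (s, 0, top X); M blocks with input 0111 remaining.

stuck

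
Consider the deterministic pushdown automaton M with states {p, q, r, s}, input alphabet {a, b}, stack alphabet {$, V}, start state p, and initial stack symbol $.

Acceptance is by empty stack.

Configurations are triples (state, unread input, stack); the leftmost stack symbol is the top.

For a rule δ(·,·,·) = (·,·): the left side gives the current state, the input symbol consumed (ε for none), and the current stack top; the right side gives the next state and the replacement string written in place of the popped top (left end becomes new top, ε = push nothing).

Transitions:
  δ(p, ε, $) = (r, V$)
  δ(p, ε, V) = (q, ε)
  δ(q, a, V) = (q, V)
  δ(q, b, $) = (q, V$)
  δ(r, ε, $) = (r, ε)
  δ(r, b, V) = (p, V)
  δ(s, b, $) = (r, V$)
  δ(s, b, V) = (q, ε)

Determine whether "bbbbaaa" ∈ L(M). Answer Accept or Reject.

(p, bbbbaaa, $)
  ε-move, top $: go to r, push V$ → (r, bbbbaaa, V$)
  read b, top V: go to p, push V → (p, bbbaaa, V$)
  ε-move, top V: go to q, push ε → (q, bbbaaa, $)
  read b, top $: go to q, push V$ → (q, bbaaa, V$)
No transition applies at (q, bbaaa, V$); input not fully consumed.

Reject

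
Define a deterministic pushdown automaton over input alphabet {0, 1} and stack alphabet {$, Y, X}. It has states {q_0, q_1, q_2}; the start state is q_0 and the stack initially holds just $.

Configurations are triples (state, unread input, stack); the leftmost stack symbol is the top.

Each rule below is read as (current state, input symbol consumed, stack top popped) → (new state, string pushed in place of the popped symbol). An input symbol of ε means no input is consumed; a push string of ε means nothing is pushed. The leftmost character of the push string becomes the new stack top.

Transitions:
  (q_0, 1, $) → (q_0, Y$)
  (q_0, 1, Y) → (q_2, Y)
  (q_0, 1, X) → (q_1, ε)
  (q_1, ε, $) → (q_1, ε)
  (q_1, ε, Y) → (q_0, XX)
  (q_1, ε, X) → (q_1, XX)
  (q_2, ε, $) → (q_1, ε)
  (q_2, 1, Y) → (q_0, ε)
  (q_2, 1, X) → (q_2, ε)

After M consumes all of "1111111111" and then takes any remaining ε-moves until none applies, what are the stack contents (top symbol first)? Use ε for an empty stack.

(q_0, 1111111111, $) ⊢ (q_0, 111111111, Y$) ⊢ (q_2, 11111111, Y$) ⊢ (q_0, 1111111, $) ⊢ (q_0, 111111, Y$) ⊢ (q_2, 11111, Y$) ⊢ (q_0, 1111, $) ⊢ (q_0, 111, Y$) ⊢ (q_2, 11, Y$) ⊢ (q_0, 1, $) ⊢ (q_0, ε, Y$)
All input consumed in state q_0 with stack Y$.

Y$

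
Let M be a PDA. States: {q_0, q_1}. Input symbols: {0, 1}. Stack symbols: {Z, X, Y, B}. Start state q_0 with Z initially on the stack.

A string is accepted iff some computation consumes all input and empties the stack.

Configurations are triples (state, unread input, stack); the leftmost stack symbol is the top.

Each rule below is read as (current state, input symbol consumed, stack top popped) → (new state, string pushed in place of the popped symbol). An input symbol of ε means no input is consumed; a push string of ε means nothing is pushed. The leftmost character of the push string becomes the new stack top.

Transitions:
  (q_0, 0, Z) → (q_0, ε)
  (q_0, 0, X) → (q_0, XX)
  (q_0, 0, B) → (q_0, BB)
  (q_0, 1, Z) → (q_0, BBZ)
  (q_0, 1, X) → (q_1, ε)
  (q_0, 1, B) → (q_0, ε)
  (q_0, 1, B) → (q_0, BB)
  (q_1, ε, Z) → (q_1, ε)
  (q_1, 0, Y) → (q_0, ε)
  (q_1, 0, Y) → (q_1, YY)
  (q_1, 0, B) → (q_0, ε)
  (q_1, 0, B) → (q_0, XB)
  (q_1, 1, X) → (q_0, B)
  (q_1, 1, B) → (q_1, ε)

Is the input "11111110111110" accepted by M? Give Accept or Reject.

One accepting computation: (q_0, 11111110111110, Z) ⊢ (q_0, 1111110111110, BBZ) ⊢ (q_0, 111110111110, BZ) ⊢ (q_0, 11110111110, Z) ⊢ (q_0, 1110111110, BBZ) ⊢ (q_0, 110111110, BZ) ⊢ (q_0, 10111110, Z) ⊢ (q_0, 0111110, BBZ) ⊢ (q_0, 111110, BBBZ) ⊢ (q_0, 11110, BBZ) ⊢ (q_0, 1110, BZ) ⊢ (q_0, 110, BBZ) ⊢ (q_0, 10, BZ) ⊢ (q_0, 0, Z) ⊢ (q_0, ε, ε)
All input consumed and the stack is empty.

Accept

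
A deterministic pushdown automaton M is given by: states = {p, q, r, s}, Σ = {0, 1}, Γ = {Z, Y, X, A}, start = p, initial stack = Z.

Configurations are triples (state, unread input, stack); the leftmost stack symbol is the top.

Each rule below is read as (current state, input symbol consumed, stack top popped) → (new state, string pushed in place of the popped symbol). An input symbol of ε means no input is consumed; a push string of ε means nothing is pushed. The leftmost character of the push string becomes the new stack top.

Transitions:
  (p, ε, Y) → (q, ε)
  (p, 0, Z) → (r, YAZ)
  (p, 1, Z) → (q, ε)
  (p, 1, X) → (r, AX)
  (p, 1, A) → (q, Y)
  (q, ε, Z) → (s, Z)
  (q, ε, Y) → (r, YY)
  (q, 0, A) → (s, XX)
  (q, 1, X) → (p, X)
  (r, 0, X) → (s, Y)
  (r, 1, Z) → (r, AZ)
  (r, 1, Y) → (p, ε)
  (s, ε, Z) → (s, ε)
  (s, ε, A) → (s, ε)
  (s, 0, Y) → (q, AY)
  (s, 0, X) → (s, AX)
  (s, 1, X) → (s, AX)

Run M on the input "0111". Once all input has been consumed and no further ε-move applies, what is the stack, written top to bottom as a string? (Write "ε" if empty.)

(p, 0111, Z)
  read 0, top Z: go to r, push YAZ → (r, 111, YAZ)
  read 1, top Y: go to p, push ε → (p, 11, AZ)
  read 1, top A: go to q, push Y → (q, 1, YZ)
  ε-move, top Y: go to r, push YY → (r, 1, YYZ)
  read 1, top Y: go to p, push ε → (p, ε, YZ)
  ε-move, top Y: go to q, push ε → (q, ε, Z)
  ε-move, top Z: go to s, push Z → (s, ε, Z)
  ε-move, top Z: go to s, push ε → (s, ε, ε)
All input consumed in state s with stack ε.

ε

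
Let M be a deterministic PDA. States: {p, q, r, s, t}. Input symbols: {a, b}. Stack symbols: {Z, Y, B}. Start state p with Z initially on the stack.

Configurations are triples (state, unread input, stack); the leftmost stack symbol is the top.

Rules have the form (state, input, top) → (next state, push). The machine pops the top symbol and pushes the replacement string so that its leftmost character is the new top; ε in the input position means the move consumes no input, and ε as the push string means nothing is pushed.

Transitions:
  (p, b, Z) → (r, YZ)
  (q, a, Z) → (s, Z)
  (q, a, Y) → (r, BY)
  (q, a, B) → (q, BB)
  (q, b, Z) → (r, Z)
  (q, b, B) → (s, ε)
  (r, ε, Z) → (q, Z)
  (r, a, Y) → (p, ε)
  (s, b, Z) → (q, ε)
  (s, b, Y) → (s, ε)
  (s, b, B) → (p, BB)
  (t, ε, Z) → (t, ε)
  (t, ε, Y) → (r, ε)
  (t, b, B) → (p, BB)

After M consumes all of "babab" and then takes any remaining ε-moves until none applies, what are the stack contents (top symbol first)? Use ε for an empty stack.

(p, babab, Z)
  read b, top Z: go to r, push YZ → (r, abab, YZ)
  read a, top Y: go to p, push ε → (p, bab, Z)
  read b, top Z: go to r, push YZ → (r, ab, YZ)
  read a, top Y: go to p, push ε → (p, b, Z)
  read b, top Z: go to r, push YZ → (r, ε, YZ)
All input consumed in state r with stack YZ.

YZ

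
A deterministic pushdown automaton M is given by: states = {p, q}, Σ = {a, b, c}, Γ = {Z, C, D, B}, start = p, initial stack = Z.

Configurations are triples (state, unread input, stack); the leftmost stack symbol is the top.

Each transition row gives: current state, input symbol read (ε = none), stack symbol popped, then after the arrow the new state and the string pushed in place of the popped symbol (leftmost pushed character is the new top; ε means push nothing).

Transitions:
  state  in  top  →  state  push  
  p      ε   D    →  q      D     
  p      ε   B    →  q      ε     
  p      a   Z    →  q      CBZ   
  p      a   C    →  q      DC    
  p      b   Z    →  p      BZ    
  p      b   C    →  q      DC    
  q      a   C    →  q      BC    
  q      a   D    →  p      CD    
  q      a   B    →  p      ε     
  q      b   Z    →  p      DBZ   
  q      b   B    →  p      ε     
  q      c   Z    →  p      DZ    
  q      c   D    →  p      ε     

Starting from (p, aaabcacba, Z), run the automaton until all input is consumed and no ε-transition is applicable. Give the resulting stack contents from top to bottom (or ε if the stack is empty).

(p, aaabcacba, Z)
  read a, top Z: go to q, push CBZ → (q, aabcacba, CBZ)
  read a, top C: go to q, push BC → (q, abcacba, BCBZ)
  read a, top B: go to p, push ε → (p, bcacba, CBZ)
  read b, top C: go to q, push DC → (q, cacba, DCBZ)
  read c, top D: go to p, push ε → (p, acba, CBZ)
  read a, top C: go to q, push DC → (q, cba, DCBZ)
  read c, top D: go to p, push ε → (p, ba, CBZ)
  read b, top C: go to q, push DC → (q, a, DCBZ)
  read a, top D: go to p, push CD → (p, ε, CDCBZ)
All input consumed in state p with stack CDCBZ.

CDCBZ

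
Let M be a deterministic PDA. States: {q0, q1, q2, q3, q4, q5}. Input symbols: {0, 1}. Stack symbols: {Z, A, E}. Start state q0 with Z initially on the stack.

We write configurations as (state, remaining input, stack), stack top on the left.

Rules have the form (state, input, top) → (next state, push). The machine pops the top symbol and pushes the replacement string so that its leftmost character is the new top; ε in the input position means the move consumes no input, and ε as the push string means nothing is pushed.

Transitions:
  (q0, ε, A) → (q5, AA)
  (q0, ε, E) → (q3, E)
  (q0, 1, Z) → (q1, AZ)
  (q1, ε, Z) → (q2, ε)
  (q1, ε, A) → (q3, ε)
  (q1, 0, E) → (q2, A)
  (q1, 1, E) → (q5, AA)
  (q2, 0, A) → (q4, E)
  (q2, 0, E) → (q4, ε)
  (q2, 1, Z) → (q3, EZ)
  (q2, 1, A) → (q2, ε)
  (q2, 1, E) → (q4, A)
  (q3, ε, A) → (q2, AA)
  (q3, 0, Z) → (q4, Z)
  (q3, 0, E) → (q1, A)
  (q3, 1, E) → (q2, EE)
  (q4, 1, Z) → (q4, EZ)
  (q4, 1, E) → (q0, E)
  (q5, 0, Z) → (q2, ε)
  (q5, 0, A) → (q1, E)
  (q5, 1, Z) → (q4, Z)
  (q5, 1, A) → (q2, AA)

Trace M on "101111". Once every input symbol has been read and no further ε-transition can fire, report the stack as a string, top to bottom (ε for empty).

AEZ

(q0, 101111, Z)
  read 1, top Z: go to q1, push AZ → (q1, 01111, AZ)
  ε-move, top A: go to q3, push ε → (q3, 01111, Z)
  read 0, top Z: go to q4, push Z → (q4, 1111, Z)
  read 1, top Z: go to q4, push EZ → (q4, 111, EZ)
  read 1, top E: go to q0, push E → (q0, 11, EZ)
  ε-move, top E: go to q3, push E → (q3, 11, EZ)
  read 1, top E: go to q2, push EE → (q2, 1, EEZ)
  read 1, top E: go to q4, push A → (q4, ε, AEZ)
All input consumed in state q4 with stack AEZ.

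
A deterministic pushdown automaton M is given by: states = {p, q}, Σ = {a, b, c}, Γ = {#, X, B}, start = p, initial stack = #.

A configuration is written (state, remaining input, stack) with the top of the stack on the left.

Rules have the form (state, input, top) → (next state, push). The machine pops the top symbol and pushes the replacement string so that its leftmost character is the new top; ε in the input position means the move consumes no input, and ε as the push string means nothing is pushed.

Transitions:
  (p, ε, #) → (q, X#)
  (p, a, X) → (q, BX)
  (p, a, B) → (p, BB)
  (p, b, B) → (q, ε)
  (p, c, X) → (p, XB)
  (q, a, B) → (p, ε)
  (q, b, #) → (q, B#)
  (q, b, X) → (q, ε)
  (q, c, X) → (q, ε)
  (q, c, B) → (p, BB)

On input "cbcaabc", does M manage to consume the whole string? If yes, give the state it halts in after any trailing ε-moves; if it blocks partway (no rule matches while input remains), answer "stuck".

(p, cbcaabc, #)
  ε-move, top #: go to q, push X# → (q, cbcaabc, X#)
  read c, top X: go to q, push ε → (q, bcaabc, #)
  read b, top #: go to q, push B# → (q, caabc, B#)
  read c, top B: go to p, push BB → (p, aabc, BB#)
  read a, top B: go to p, push BB → (p, abc, BBB#)
  read a, top B: go to p, push BB → (p, bc, BBBB#)
  read b, top B: go to q, push ε → (q, c, BBB#)
  read c, top B: go to p, push BB → (p, ε, BBBB#)
All input consumed; M is in state p.

p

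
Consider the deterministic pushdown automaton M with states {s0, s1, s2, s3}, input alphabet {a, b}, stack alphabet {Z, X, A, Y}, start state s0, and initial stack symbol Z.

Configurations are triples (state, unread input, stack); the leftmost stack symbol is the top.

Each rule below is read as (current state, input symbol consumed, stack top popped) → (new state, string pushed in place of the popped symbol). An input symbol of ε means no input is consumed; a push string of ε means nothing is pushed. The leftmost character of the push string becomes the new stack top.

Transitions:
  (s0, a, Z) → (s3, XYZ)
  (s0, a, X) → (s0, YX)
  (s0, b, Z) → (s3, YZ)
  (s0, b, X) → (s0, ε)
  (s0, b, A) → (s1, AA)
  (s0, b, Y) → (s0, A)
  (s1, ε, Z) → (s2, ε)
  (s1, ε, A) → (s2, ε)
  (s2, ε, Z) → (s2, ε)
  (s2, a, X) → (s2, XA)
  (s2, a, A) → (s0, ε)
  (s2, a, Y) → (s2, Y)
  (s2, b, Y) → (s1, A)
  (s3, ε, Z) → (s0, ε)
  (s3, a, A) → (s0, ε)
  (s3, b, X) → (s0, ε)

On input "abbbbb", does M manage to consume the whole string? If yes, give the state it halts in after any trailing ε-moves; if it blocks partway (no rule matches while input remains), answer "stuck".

(s0, abbbbb, Z) ⊢ (s3, bbbbb, XYZ) ⊢ (s0, bbbb, YZ) ⊢ (s0, bbb, AZ) ⊢ (s1, bb, AAZ) ⊢ (s2, bb, AZ)
No transition for (s2, b, top A); M blocks with input bb remaining.

stuck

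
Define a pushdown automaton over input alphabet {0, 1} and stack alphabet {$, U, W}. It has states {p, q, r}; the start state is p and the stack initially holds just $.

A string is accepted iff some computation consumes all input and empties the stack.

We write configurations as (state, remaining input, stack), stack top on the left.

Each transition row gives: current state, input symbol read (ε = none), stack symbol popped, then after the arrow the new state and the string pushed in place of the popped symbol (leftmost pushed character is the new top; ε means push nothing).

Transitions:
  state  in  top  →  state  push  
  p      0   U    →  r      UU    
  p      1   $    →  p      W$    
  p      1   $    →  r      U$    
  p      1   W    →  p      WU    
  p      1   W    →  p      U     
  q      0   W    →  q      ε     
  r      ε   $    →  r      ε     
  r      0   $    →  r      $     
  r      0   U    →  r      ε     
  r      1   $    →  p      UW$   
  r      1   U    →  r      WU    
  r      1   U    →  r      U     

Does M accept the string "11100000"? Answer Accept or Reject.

Accept

One accepting computation: (p, 11100000, $) ⊢ (p, 1100000, W$) ⊢ (p, 100000, WU$) ⊢ (p, 00000, UU$) ⊢ (r, 0000, UUU$) ⊢ (r, 000, UU$) ⊢ (r, 00, U$) ⊢ (r, 0, $) ⊢ (r, ε, $) ⊢ (r, ε, ε)
All input consumed and the stack is empty.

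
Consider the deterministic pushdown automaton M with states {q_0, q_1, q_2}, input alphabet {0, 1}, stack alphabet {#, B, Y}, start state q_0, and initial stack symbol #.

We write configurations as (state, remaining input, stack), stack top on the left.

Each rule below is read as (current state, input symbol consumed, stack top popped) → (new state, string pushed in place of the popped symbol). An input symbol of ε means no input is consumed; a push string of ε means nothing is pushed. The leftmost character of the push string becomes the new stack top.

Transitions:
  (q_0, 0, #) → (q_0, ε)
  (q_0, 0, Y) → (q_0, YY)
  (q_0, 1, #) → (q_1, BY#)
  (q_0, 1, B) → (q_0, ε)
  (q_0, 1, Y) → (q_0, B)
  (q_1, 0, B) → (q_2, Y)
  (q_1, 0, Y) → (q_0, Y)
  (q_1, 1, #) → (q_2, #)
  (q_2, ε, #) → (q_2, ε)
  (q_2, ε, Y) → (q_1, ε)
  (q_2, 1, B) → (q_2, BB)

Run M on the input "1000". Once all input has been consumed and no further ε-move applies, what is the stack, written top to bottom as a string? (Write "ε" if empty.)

YY#

(q_0, 1000, #)
  read 1, top #: go to q_1, push BY# → (q_1, 000, BY#)
  read 0, top B: go to q_2, push Y → (q_2, 00, YY#)
  ε-move, top Y: go to q_1, push ε → (q_1, 00, Y#)
  read 0, top Y: go to q_0, push Y → (q_0, 0, Y#)
  read 0, top Y: go to q_0, push YY → (q_0, ε, YY#)
All input consumed in state q_0 with stack YY#.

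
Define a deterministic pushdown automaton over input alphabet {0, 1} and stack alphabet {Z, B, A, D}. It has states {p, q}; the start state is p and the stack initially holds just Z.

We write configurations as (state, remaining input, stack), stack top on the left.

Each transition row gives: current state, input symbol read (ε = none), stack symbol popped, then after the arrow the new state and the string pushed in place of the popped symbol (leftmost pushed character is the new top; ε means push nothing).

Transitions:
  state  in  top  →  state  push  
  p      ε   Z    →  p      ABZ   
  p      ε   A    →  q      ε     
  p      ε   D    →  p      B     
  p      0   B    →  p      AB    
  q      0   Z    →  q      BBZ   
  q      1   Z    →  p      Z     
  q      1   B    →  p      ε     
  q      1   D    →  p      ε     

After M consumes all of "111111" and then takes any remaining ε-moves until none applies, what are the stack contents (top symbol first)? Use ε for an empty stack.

(p, 111111, Z)
  ε-move, top Z: go to p, push ABZ → (p, 111111, ABZ)
  ε-move, top A: go to q, push ε → (q, 111111, BZ)
  read 1, top B: go to p, push ε → (p, 11111, Z)
  ε-move, top Z: go to p, push ABZ → (p, 11111, ABZ)
  ε-move, top A: go to q, push ε → (q, 11111, BZ)
  read 1, top B: go to p, push ε → (p, 1111, Z)
  ε-move, top Z: go to p, push ABZ → (p, 1111, ABZ)
  ε-move, top A: go to q, push ε → (q, 1111, BZ)
  read 1, top B: go to p, push ε → (p, 111, Z)
  ε-move, top Z: go to p, push ABZ → (p, 111, ABZ)
  ε-move, top A: go to q, push ε → (q, 111, BZ)
  read 1, top B: go to p, push ε → (p, 11, Z)
  ε-move, top Z: go to p, push ABZ → (p, 11, ABZ)
  ε-move, top A: go to q, push ε → (q, 11, BZ)
  read 1, top B: go to p, push ε → (p, 1, Z)
  ε-move, top Z: go to p, push ABZ → (p, 1, ABZ)
  ε-move, top A: go to q, push ε → (q, 1, BZ)
  read 1, top B: go to p, push ε → (p, ε, Z)
  ε-move, top Z: go to p, push ABZ → (p, ε, ABZ)
  ε-move, top A: go to q, push ε → (q, ε, BZ)
All input consumed in state q with stack BZ.

BZ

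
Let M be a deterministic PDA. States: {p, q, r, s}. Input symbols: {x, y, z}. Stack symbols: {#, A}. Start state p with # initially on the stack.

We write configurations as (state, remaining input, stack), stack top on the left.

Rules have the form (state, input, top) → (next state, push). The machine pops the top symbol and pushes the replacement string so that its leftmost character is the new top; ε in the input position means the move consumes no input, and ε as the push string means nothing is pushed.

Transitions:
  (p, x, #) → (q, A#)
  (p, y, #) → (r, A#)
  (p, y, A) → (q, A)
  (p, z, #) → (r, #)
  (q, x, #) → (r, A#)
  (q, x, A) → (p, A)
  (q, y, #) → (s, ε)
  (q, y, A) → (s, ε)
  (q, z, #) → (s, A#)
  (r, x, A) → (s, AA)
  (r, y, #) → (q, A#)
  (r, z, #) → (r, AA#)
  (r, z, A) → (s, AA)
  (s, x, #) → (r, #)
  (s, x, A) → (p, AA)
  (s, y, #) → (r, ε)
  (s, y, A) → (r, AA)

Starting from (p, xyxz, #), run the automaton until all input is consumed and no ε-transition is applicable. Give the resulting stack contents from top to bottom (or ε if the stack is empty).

(p, xyxz, #) ⊢ (q, yxz, A#) ⊢ (s, xz, #) ⊢ (r, z, #) ⊢ (r, ε, AA#)
All input consumed in state r with stack AA#.

AA#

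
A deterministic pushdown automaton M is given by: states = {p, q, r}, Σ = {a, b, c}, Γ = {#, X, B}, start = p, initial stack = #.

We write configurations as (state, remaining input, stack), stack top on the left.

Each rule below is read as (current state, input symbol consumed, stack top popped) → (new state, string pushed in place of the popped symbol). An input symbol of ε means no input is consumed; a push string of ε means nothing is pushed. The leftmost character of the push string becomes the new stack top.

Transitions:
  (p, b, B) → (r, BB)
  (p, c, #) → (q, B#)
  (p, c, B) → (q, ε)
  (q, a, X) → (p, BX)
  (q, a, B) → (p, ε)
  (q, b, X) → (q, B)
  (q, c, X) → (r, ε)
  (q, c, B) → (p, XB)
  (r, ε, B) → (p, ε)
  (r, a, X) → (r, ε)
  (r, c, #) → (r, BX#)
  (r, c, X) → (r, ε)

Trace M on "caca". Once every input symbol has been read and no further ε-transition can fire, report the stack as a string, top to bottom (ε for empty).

#

(p, caca, #)
  read c, top #: go to q, push B# → (q, aca, B#)
  read a, top B: go to p, push ε → (p, ca, #)
  read c, top #: go to q, push B# → (q, a, B#)
  read a, top B: go to p, push ε → (p, ε, #)
All input consumed in state p with stack #.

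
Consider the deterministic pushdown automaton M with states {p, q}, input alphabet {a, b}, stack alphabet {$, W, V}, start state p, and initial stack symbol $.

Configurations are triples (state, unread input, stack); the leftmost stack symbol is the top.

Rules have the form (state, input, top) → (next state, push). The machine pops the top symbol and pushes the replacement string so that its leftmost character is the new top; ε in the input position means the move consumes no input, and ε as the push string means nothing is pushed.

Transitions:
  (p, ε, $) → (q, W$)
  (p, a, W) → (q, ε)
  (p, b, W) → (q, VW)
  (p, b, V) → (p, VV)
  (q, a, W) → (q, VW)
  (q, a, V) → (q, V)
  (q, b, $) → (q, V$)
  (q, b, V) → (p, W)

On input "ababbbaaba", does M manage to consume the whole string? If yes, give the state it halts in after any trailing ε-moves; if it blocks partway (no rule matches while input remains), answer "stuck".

(p, ababbbaaba, $)
  ε-move, top $: go to q, push W$ → (q, ababbbaaba, W$)
  read a, top W: go to q, push VW → (q, babbbaaba, VW$)
  read b, top V: go to p, push W → (p, abbbaaba, WW$)
  read a, top W: go to q, push ε → (q, bbbaaba, W$)
No transition for (q, b, top W); M blocks with input bbbaaba remaining.

stuck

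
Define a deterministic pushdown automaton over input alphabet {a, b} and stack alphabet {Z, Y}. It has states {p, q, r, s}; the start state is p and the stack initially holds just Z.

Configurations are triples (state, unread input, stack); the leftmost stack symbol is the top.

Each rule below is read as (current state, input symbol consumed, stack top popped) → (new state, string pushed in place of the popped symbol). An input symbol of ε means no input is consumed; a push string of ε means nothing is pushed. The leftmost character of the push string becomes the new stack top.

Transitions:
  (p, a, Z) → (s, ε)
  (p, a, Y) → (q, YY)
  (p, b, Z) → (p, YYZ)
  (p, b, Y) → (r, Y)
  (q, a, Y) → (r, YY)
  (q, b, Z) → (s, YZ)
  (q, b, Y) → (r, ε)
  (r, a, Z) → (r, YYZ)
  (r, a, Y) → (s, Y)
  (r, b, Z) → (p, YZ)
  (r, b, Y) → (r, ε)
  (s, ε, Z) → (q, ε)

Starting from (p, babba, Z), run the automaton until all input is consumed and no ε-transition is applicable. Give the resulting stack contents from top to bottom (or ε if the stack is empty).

YZ

(p, babba, Z)
  read b, top Z: go to p, push YYZ → (p, abba, YYZ)
  read a, top Y: go to q, push YY → (q, bba, YYYZ)
  read b, top Y: go to r, push ε → (r, ba, YYZ)
  read b, top Y: go to r, push ε → (r, a, YZ)
  read a, top Y: go to s, push Y → (s, ε, YZ)
All input consumed in state s with stack YZ.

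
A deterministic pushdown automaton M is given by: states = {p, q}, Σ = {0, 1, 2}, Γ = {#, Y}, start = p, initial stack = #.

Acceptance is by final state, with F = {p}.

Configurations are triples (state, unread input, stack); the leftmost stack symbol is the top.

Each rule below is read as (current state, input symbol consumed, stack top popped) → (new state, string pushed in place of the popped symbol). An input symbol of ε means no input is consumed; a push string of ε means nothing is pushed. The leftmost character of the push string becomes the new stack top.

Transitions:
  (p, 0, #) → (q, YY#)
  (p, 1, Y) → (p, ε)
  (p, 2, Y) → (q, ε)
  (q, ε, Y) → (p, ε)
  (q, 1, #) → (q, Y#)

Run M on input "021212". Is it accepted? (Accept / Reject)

(p, 021212, #) ⊢ (q, 21212, YY#) ⊢ (p, 21212, Y#) ⊢ (q, 1212, #) ⊢ (q, 212, Y#) ⊢ (p, 212, #)
No transition applies at (p, 212, #); input not fully consumed.

Reject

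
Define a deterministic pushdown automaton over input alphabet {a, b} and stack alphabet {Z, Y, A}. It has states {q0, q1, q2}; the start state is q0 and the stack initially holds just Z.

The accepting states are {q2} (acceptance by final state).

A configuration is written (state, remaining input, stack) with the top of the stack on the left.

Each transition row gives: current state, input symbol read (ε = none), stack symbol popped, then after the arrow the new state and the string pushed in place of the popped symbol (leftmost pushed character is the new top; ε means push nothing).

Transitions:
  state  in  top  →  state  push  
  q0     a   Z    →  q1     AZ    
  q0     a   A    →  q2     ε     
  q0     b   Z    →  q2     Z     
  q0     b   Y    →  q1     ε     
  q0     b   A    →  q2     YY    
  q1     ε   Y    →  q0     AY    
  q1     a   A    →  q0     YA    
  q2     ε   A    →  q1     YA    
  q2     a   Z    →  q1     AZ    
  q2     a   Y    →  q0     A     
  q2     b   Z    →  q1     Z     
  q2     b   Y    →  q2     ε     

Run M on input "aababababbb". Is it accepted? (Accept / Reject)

(q0, aababababbb, Z)
  read a, top Z: go to q1, push AZ → (q1, ababababbb, AZ)
  read a, top A: go to q0, push YA → (q0, babababbb, YAZ)
  read b, top Y: go to q1, push ε → (q1, abababbb, AZ)
  read a, top A: go to q0, push YA → (q0, bababbb, YAZ)
  read b, top Y: go to q1, push ε → (q1, ababbb, AZ)
  read a, top A: go to q0, push YA → (q0, babbb, YAZ)
  read b, top Y: go to q1, push ε → (q1, abbb, AZ)
  read a, top A: go to q0, push YA → (q0, bbb, YAZ)
  read b, top Y: go to q1, push ε → (q1, bb, AZ)
No transition applies at (q1, bb, AZ); input not fully consumed.

Reject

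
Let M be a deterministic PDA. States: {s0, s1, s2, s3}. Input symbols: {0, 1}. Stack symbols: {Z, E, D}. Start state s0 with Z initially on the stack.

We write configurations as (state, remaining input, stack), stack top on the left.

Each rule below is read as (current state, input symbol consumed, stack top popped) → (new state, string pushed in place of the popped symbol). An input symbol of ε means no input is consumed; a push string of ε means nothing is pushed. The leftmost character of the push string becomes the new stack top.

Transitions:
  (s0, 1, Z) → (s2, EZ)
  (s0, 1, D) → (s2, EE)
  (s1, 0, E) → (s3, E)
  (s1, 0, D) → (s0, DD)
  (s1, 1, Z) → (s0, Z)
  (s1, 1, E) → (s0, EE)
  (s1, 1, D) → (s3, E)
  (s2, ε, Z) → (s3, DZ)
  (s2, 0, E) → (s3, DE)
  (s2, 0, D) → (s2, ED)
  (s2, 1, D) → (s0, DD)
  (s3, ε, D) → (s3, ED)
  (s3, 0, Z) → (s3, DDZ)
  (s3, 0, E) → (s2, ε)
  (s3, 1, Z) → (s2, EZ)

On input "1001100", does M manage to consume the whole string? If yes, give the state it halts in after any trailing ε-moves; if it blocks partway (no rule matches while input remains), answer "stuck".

s2

(s0, 1001100, Z) ⊢ (s2, 001100, EZ) ⊢ (s3, 01100, DEZ) ⊢ (s3, 01100, EDEZ) ⊢ (s2, 1100, DEZ) ⊢ (s0, 100, DDEZ) ⊢ (s2, 00, EEDEZ) ⊢ (s3, 0, DEEDEZ) ⊢ (s3, 0, EDEEDEZ) ⊢ (s2, ε, DEEDEZ)
All input consumed; M is in state s2.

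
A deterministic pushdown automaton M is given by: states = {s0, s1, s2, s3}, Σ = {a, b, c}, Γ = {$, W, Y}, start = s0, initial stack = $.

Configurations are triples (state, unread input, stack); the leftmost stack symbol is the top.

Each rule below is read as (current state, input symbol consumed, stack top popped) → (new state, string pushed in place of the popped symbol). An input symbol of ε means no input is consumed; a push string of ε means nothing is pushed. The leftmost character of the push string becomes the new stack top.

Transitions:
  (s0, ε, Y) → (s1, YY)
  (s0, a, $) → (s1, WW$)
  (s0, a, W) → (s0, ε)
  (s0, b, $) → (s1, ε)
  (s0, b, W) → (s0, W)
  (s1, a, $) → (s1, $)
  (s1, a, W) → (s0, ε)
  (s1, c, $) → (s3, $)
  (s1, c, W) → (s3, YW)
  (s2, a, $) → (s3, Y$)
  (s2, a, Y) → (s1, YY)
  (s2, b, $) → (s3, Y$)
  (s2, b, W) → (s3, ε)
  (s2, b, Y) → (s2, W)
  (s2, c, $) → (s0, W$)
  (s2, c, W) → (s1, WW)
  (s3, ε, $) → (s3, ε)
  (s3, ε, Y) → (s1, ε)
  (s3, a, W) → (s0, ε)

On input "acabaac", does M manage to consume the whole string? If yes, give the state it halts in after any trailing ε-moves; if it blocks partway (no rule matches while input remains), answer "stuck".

s1

(s0, acabaac, $) ⊢ (s1, cabaac, WW$) ⊢ (s3, abaac, YWW$) ⊢ (s1, abaac, WW$) ⊢ (s0, baac, W$) ⊢ (s0, aac, W$) ⊢ (s0, ac, $) ⊢ (s1, c, WW$) ⊢ (s3, ε, YWW$) ⊢ (s1, ε, WW$)
All input consumed; M is in state s1.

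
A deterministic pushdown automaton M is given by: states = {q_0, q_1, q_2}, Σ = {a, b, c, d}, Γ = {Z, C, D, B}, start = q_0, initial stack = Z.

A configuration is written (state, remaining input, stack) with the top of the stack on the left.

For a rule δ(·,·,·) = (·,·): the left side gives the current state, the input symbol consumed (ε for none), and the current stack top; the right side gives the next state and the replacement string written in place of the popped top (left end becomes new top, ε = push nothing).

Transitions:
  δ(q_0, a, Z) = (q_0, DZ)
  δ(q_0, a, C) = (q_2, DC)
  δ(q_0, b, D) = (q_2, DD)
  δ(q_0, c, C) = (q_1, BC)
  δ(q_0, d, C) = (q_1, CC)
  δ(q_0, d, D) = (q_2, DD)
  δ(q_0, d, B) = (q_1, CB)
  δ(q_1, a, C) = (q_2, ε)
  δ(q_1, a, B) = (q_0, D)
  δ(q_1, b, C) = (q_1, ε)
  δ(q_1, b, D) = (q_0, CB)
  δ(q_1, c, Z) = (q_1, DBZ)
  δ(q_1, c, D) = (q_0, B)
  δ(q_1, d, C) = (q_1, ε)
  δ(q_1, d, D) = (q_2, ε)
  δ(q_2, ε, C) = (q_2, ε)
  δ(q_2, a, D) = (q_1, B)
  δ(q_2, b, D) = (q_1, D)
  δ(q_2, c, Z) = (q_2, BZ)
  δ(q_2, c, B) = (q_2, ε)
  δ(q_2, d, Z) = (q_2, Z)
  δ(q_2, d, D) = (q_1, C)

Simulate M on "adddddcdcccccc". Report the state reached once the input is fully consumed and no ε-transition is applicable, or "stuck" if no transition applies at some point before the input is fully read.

(q_0, adddddcdcccccc, Z) ⊢ (q_0, dddddcdcccccc, DZ) ⊢ (q_2, ddddcdcccccc, DDZ) ⊢ (q_1, dddcdcccccc, CDZ) ⊢ (q_1, ddcdcccccc, DZ) ⊢ (q_2, dcdcccccc, Z) ⊢ (q_2, cdcccccc, Z) ⊢ (q_2, dcccccc, BZ)
No transition for (q_2, d, top B); M blocks with input dcccccc remaining.

stuck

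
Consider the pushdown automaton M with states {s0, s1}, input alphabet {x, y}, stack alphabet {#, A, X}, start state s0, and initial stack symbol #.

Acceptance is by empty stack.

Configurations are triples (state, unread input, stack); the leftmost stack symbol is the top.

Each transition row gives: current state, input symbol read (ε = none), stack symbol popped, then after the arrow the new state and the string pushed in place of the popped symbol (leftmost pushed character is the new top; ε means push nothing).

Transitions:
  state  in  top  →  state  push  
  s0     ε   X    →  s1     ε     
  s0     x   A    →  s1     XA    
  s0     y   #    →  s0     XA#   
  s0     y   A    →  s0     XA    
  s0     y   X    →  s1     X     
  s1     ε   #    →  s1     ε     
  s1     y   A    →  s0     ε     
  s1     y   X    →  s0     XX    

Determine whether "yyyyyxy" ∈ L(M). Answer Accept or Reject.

Reject

No computation consumes all input and empties the stack.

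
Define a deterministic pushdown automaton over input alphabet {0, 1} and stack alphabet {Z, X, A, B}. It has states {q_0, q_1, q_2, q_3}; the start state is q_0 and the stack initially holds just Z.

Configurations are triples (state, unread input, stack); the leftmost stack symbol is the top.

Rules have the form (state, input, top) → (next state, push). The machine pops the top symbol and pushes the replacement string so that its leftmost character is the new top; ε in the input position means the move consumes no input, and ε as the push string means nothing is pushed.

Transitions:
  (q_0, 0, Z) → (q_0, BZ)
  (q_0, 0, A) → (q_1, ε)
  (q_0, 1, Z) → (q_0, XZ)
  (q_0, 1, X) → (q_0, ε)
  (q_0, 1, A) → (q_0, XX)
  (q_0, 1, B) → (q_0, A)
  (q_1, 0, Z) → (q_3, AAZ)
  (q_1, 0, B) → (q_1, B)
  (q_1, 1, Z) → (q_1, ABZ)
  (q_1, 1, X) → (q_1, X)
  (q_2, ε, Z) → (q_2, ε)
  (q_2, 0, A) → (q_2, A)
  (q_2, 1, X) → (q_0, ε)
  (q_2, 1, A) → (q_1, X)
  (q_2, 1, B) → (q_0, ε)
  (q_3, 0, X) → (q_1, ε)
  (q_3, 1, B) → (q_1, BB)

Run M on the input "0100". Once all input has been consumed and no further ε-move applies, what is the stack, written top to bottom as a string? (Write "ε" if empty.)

AAZ

(q_0, 0100, Z) ⊢ (q_0, 100, BZ) ⊢ (q_0, 00, AZ) ⊢ (q_1, 0, Z) ⊢ (q_3, ε, AAZ)
All input consumed in state q_3 with stack AAZ.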